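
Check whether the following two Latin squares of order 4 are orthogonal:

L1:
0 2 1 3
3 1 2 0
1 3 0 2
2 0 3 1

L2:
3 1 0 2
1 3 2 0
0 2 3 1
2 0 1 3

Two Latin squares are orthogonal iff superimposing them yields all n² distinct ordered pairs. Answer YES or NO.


Form the n² = 16 superimposed pairs (L1[i][j], L2[i][j]), row by row (rows and columns indexed from 0):
row 0: (0,3) (2,1) (1,0) (3,2)
row 1: (3,1) (1,3) (2,2) (0,0)
row 2: (1,0) (3,2) (0,3) (2,1)
row 3: (2,2) (0,0) (3,1) (1,3)
Orthogonality requires all 16 pairs distinct.
But the pair (1,0) repeats: cell (0,2) has L1 = 1, L2 = 0, and cell (2,0) has L1 = 1, L2 = 0.
A repeated pair means some other pair never occurs (only 8 distinct pairs out of 16), so the squares are not orthogonal.
Conclusion: NO.

NO


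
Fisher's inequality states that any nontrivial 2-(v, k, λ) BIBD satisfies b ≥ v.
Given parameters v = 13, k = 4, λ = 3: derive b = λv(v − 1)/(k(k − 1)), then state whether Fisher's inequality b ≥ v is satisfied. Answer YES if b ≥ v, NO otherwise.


b = λv(v − 1)/(k(k − 1)) = 3·13·12/(4·3) = 468/12 = 39.
Compare with v = 13: b ≥ v, so Fisher's inequality holds.

YES


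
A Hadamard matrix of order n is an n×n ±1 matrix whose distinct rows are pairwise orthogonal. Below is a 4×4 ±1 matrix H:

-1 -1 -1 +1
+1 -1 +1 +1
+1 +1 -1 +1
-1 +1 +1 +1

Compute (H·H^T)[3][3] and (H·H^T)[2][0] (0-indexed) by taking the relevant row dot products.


Row 0 of H: [-1, -1, -1, 1].
Row 2 of H: [1, 1, -1, 1].
Row 3 of H: [-1, 1, 1, 1].
(H·H^T)[3][3] = Σ_j H[3][j]·H[3][j] = (-1)² + (1)² + (1)² + (1)² = 1 + 1 + 1 + 1 = 4.
(H·H^T)[2][0] = Σ_j H[2][j]·H[0][j] = (1)·(-1) + (1)·(-1) + (-1)·(-1) + (1)·(1) = -1 + -1 + 1 + 1 = 0.
So rows 2 and 0 are orthogonal; the diagonal entry equals n = 4.

(3,3) entry = 4; (2,0) entry = 0.


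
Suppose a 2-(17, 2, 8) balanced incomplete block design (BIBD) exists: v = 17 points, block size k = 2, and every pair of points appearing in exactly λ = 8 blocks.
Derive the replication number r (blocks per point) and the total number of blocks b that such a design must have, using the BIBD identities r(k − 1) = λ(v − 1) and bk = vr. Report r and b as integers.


Any 2-(v, k, λ) BIBD satisfies two necessary conditions:
  (i)  Each point sits in r blocks, and counting incidences through any fixed point gives r(k − 1) = λ(v − 1), so r = λ(v − 1)/(k − 1).
  (ii) Total incidences bk = vr, so b = vr/k.
Step 1: r = λ(v − 1)/(k − 1) = 8·(17 − 1)/(2 − 1) = 8·16/1 = 128/1 = 128.
Step 2: b = vr/k = 17·128/2 = 2176/2 = 1088.
Check integrality: r = 128 ∈ Z ✓, b = 1088 ∈ Z ✓.
(These identities are necessary conditions: they determine r and b for any design with these parameters, but do not by themselves prove that one exists.)

r = 128, b = 1088.


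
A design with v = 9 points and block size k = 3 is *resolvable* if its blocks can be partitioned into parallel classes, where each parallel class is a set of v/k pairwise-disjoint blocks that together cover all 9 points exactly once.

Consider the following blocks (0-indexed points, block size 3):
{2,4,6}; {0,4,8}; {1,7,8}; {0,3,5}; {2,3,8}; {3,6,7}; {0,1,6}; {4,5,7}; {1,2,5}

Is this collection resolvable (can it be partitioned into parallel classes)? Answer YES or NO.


v = 9, block size k = 3, number of blocks = 9.
For resolvability, blocks must partition into parallel classes of size v/k = 3.
Total blocks must therefore be a multiple of 3: 9 = 3·3 + 0 ⇒ divisible ✓.
Greedy packing gives 3 candidate class(es). Each should be a full parallel class (size 3, covers all 9 points).
  Class 1 (3 blocks): {2,4,6}; {1,7,8}; {0,3,5}. Points covered: [0, 1, 2, 3, 4, 5, 6, 7, 8].
  Class 2 (3 blocks): {0,4,8}; {3,6,7}; {1,2,5}. Points covered: [0, 1, 2, 3, 4, 5, 6, 7, 8].
  Class 3 (3 blocks): {2,3,8}; {0,1,6}; {4,5,7}. Points covered: [0, 1, 2, 3, 4, 5, 6, 7, 8].
All classes full (size 3)? YES. All classes cover every point? YES.
Resolvable? YES.

YES


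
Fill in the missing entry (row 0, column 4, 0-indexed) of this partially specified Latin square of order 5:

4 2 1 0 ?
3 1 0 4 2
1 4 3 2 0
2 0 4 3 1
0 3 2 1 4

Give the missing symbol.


Row 0 contains symbols [0, 1, 2, 4] — missing [3].
Column 4 contains symbols [0, 1, 2, 4] — missing [3].
The missing symbol must appear in both missing sets; intersection = [3].
Therefore the hidden value is 3.

Missing value = 3.


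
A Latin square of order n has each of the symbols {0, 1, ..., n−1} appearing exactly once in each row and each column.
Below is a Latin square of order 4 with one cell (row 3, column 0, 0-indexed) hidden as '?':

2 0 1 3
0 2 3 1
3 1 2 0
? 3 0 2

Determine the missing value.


Row 3 contains symbols [0, 2, 3] — missing [1].
Column 0 contains symbols [0, 2, 3] — missing [1].
The missing symbol must appear in both missing sets; intersection = [1].
Therefore the hidden value is 1.

Missing value = 1.


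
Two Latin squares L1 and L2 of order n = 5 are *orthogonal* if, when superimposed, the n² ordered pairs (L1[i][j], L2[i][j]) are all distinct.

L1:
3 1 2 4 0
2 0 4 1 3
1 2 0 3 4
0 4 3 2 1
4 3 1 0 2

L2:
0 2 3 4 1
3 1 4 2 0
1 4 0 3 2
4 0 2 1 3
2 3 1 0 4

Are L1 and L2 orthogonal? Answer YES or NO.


Form the n² = 25 superimposed pairs (L1[i][j], L2[i][j]), row by row (rows and columns indexed from 0):
row 0: (3,0) (1,2) (2,3) (4,4) (0,1)
row 1: (2,3) (0,1) (4,4) (1,2) (3,0)
row 2: (1,1) (2,4) (0,0) (3,3) (4,2)
row 3: (0,4) (4,0) (3,2) (2,1) (1,3)
row 4: (4,2) (3,3) (1,1) (0,0) (2,4)
Orthogonality requires all 25 pairs distinct.
But the pair (2,3) repeats: cell (0,2) has L1 = 2, L2 = 3, and cell (1,0) has L1 = 2, L2 = 3.
A repeated pair means some other pair never occurs (only 15 distinct pairs out of 25), so the squares are not orthogonal.
Conclusion: NO.

NO


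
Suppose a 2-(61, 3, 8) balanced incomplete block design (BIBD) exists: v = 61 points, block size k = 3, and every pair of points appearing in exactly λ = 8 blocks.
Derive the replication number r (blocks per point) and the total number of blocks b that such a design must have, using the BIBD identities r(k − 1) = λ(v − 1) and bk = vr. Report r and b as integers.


Any 2-(v, k, λ) BIBD satisfies two necessary conditions:
  (i)  Each point sits in r blocks, and counting incidences through any fixed point gives r(k − 1) = λ(v − 1), so r = λ(v − 1)/(k − 1).
  (ii) Total incidences bk = vr, so b = vr/k.
Step 1: r = λ(v − 1)/(k − 1) = 8·(61 − 1)/(3 − 1) = 8·60/2 = 480/2 = 240.
Step 2: b = vr/k = 61·240/3 = 14640/3 = 4880.
Check integrality: r = 240 ∈ Z ✓, b = 4880 ∈ Z ✓.
(These identities are necessary conditions: they determine r and b for any design with these parameters, but do not by themselves prove that one exists.)

r = 240, b = 4880.


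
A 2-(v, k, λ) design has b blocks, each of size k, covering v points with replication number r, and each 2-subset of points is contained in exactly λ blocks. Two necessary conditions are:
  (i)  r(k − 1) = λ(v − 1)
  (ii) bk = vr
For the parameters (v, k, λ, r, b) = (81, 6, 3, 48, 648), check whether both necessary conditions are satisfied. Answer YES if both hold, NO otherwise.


Condition (i): r(k − 1) = 48·5 = 240; λ(v − 1) = 3·80 = 240. Match? YES.
Condition (ii): bk = 648·6 = 3888; vr = 81·48 = 3888. Match? YES.
Both conditions hold? YES.

YES


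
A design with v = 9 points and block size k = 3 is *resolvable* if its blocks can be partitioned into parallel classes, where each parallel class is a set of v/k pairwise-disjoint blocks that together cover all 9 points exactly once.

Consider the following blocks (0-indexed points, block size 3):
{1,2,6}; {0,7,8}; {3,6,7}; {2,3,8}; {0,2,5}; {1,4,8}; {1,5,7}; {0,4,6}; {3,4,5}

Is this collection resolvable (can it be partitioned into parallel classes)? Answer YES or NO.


v = 9, block size k = 3, number of blocks = 9.
For resolvability, blocks must partition into parallel classes of size v/k = 3.
Total blocks must therefore be a multiple of 3: 9 = 3·3 + 0 ⇒ divisible ✓.
Greedy packing gives 3 candidate class(es). Each should be a full parallel class (size 3, covers all 9 points).
  Class 1 (3 blocks): {1,2,6}; {0,7,8}; {3,4,5}. Points covered: [0, 1, 2, 3, 4, 5, 6, 7, 8].
  Class 2 (3 blocks): {3,6,7}; {0,2,5}; {1,4,8}. Points covered: [0, 1, 2, 3, 4, 5, 6, 7, 8].
  Class 3 (3 blocks): {2,3,8}; {1,5,7}; {0,4,6}. Points covered: [0, 1, 2, 3, 4, 5, 6, 7, 8].
All classes full (size 3)? YES. All classes cover every point? YES.
Resolvable? YES.

YES


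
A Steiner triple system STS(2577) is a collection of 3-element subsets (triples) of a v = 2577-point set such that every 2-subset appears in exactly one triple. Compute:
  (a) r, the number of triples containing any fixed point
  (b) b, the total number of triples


An STS(v) is a 2-(v, 3, 1) BIBD: block size k = 3, λ = 1.
Replication: r(k − 1) = λ(v − 1) ⇒ r·2 = 2577 − 1 = 2576 ⇒ r = 1288.
Block count: b = v(v − 1)/6 = 2577·2576/6 = 6638352/6 = 1106392.

r = 1288, b = 1106392.


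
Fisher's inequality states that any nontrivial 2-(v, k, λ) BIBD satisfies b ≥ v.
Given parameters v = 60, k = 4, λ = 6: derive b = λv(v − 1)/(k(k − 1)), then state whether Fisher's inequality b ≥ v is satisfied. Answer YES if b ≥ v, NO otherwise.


b = λv(v − 1)/(k(k − 1)) = 6·60·59/(4·3) = 21240/12 = 1770.
Compare with v = 60: b ≥ v, so Fisher's inequality holds.

YES


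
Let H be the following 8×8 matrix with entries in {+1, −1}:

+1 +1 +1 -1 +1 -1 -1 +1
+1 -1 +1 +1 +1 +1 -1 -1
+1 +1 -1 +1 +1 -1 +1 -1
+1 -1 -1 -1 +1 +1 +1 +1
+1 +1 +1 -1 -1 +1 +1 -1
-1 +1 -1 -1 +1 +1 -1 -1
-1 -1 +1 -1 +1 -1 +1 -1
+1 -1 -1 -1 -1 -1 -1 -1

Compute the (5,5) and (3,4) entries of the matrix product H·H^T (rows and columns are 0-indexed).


Row 3 of H: [1, -1, -1, -1, 1, 1, 1, 1].
Row 4 of H: [1, 1, 1, -1, -1, 1, 1, -1].
Row 5 of H: [-1, 1, -1, -1, 1, 1, -1, -1].
(H·H^T)[5][5] = Σ_j H[5][j]·H[5][j] = (-1)² + (1)² + (-1)² + (-1)² + (1)² + (1)² + (-1)² + (-1)² = 1 + 1 + 1 + 1 + 1 + 1 + 1 + 1 = 8.
(H·H^T)[3][4] = Σ_j H[3][j]·H[4][j] = (1)·(1) + (-1)·(1) + (-1)·(1) + (-1)·(-1) + (1)·(-1) + (1)·(1) + (1)·(1) + (1)·(-1) = 1 + -1 + -1 + 1 + -1 + 1 + 1 + -1 = 0.
So rows 3 and 4 are orthogonal; the diagonal entry equals n = 8.

(5,5) entry = 8; (3,4) entry = 0.


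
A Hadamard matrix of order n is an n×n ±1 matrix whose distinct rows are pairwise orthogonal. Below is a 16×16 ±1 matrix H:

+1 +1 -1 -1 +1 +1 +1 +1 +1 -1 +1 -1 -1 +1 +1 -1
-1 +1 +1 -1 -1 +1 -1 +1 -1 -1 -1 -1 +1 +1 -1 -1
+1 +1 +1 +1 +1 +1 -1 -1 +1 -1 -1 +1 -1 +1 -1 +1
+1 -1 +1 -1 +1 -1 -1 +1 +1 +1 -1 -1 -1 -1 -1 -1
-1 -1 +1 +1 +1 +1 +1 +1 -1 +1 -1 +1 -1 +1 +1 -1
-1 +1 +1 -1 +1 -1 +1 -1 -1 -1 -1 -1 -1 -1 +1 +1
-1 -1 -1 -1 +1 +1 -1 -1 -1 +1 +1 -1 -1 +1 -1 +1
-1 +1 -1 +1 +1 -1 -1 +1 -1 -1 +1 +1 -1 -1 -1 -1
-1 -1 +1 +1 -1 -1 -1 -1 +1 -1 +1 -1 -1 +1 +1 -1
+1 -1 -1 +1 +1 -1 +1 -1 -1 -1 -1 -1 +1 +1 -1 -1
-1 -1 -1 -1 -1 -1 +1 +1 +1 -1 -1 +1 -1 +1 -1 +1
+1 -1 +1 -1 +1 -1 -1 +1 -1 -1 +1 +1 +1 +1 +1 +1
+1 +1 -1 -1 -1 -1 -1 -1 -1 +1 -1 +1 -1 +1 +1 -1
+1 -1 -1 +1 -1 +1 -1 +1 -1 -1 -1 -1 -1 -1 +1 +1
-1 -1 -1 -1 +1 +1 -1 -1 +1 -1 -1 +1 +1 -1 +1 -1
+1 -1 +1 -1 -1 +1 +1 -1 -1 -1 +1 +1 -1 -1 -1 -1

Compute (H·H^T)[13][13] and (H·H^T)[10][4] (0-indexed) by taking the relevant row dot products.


Row 4 of H: [-1, -1, 1, 1, 1, 1, 1, 1, -1, 1, -1, 1, -1, 1, 1, -1].
Row 10 of H: [-1, -1, -1, -1, -1, -1, 1, 1, 1, -1, -1, 1, -1, 1, -1, 1].
Row 13 of H: [1, -1, -1, 1, -1, 1, -1, 1, -1, -1, -1, -1, -1, -1, 1, 1].
(H·H^T)[13][13] = Σ_j H[13][j]·H[13][j] = (1)² + (-1)² + (-1)² + (1)² + (-1)² + (1)² + (-1)² + (1)² + (-1)² + (-1)² + (-1)² + (-1)² + (-1)² + (-1)² + (1)² + (1)² = 1 + 1 + 1 + 1 + 1 + 1 + 1 + 1 + 1 + 1 + 1 + 1 + 1 + 1 + 1 + 1 = 16.
(H·H^T)[10][4] = Σ_j H[10][j]·H[4][j] = (-1)·(-1) + (-1)·(-1) + (-1)·(1) + (-1)·(1) + (-1)·(1) + (-1)·(1) + (1)·(1) + (1)·(1) + (1)·(-1) + (-1)·(1) + (-1)·(-1) + (1)·(1) + (-1)·(-1) + (1)·(1) + (-1)·(1) + (1)·(-1) = 1 + 1 + -1 + -1 + -1 + -1 + 1 + 1 + -1 + -1 + 1 + 1 + 1 + 1 + -1 + -1 = 0.
So rows 10 and 4 are orthogonal; the diagonal entry equals n = 16.

(13,13) entry = 16; (10,4) entry = 0.


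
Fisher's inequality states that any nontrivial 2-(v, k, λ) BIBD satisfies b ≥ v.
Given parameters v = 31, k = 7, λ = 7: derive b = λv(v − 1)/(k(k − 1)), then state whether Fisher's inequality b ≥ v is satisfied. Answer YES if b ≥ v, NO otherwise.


r = λ(v − 1)/(k − 1) = 7·30/6 = 35.
b = vr/k = 31·35/7 = 155.
Fisher's inequality: b ≥ v ⇔ 155 ≥ 31? YES.

YES


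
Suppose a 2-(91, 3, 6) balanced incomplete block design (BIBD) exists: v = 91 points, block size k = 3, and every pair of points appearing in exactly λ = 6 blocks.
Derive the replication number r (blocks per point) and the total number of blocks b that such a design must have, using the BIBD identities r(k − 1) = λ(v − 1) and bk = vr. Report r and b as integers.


Any 2-(v, k, λ) BIBD satisfies two necessary conditions:
  (i)  Each point sits in r blocks, and counting incidences through any fixed point gives r(k − 1) = λ(v − 1), so r = λ(v − 1)/(k − 1).
  (ii) Total incidences bk = vr, so b = vr/k.
Step 1: r = λ(v − 1)/(k − 1) = 6·(91 − 1)/(3 − 1) = 6·90/2 = 540/2 = 270.
Step 2: b = vr/k = 91·270/3 = 24570/3 = 8190.
Check integrality: r = 270 ∈ Z ✓, b = 8190 ∈ Z ✓.
(These identities are necessary conditions: they determine r and b for any design with these parameters, but do not by themselves prove that one exists.)

r = 270, b = 8190.


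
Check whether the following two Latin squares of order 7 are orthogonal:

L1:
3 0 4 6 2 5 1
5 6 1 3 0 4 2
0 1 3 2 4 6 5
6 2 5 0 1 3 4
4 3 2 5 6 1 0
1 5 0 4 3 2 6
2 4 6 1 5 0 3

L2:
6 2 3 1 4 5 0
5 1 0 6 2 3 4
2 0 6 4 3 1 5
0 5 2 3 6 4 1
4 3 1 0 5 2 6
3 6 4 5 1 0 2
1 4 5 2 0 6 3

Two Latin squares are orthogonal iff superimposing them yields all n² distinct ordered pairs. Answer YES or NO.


Form the n² = 49 superimposed pairs (L1[i][j], L2[i][j]), row by row (rows and columns indexed from 0):
row 0: (3,6) (0,2) (4,3) (6,1) (2,4) (5,5) (1,0)
row 1: (5,5) (6,1) (1,0) (3,6) (0,2) (4,3) (2,4)
row 2: (0,2) (1,0) (3,6) (2,4) (4,3) (6,1) (5,5)
row 3: (6,0) (2,5) (5,2) (0,3) (1,6) (3,4) (4,1)
row 4: (4,4) (3,3) (2,1) (5,0) (6,5) (1,2) (0,6)
row 5: (1,3) (5,6) (0,4) (4,5) (3,1) (2,0) (6,2)
row 6: (2,1) (4,4) (6,5) (1,2) (5,0) (0,6) (3,3)
Orthogonality requires all 49 pairs distinct.
But the pair (5,5) repeats: cell (0,5) has L1 = 5, L2 = 5, and cell (1,0) has L1 = 5, L2 = 5.
A repeated pair means some other pair never occurs (only 28 distinct pairs out of 49), so the squares are not orthogonal.
Conclusion: NO.

NO


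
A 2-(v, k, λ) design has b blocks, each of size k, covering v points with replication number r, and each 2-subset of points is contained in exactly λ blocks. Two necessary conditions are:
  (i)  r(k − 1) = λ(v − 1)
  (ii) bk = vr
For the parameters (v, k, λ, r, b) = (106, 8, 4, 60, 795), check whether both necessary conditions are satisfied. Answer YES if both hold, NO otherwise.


Condition (i): r(k − 1) = 60·7 = 420; λ(v − 1) = 4·105 = 420. Match? YES.
Condition (ii): bk = 795·8 = 6360; vr = 106·60 = 6360. Match? YES.
Both conditions hold? YES.

YES


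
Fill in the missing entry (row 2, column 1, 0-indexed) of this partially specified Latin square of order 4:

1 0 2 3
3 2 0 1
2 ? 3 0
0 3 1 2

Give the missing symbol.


Row 2 contains symbols [0, 2, 3] — missing [1].
Column 1 contains symbols [0, 2, 3] — missing [1].
The missing symbol must appear in both missing sets; intersection = [1].
Therefore the hidden value is 1.

Missing value = 1.


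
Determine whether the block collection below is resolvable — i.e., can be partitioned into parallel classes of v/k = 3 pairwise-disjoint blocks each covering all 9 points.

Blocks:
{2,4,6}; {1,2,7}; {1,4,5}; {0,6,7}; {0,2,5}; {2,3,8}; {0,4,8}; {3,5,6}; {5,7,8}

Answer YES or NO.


v = 9, block size k = 3, number of blocks = 9.
For resolvability, blocks must partition into parallel classes of size v/k = 3.
Total blocks must therefore be a multiple of 3: 9 = 3·3 + 0 ⇒ divisible ✓.
Consider block {2,4,6}. The only other block(s) in the collection disjoint from it are {5,7,8} — just 1 block(s). Any parallel class containing {2,4,6} would need 2 other blocks each disjoint from it, so no parallel class of size 3 can contain {2,4,6}.
Since every block must belong to some parallel class in a resolution, the collection cannot be partitioned into parallel classes.
Resolvable? NO.

NO


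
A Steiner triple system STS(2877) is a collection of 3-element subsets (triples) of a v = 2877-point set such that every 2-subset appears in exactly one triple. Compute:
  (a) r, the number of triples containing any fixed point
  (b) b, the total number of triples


An STS(v) is a 2-(v, 3, 1) BIBD: block size k = 3, λ = 1.
Replication: r(k − 1) = λ(v − 1) ⇒ r·2 = 2877 − 1 = 2876 ⇒ r = 1438.
Block count: b = v(v − 1)/6 = 2877·2876/6 = 8274252/6 = 1379042.

r = 1438, b = 1379042.


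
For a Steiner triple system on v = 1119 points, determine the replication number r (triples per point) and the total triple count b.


An STS(v) is a 2-(v, 3, 1) BIBD: block size k = 3, λ = 1.
Replication: r(k − 1) = λ(v − 1) ⇒ r·2 = 1119 − 1 = 1118 ⇒ r = 559.
Block count: bk = vr ⇒ b·3 = 1119·559 = 625521 ⇒ b = 208507.

r = 559, b = 208507.


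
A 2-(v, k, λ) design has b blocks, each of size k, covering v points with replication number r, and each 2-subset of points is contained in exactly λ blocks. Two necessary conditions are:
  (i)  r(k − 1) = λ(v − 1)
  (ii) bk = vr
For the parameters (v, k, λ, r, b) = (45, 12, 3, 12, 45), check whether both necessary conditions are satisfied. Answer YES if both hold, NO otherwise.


Condition (i): r(k − 1) = 12·11 = 132; λ(v − 1) = 3·44 = 132. Match? YES.
Condition (ii): bk = 45·12 = 540; vr = 45·12 = 540. Match? YES.
Both conditions hold? YES.

YES


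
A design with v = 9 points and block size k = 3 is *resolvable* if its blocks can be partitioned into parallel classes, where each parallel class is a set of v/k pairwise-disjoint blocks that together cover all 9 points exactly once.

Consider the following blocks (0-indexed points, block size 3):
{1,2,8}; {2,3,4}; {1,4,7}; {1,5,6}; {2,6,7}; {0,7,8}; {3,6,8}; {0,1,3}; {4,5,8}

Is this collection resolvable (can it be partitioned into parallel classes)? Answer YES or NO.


v = 9, block size k = 3, number of blocks = 9.
For resolvability, blocks must partition into parallel classes of size v/k = 3.
Total blocks must therefore be a multiple of 3: 9 = 3·3 + 0 ⇒ divisible ✓.
Consider block {1,2,8}. It intersects every other block in the collection, so no parallel class of size 3 can contain it.
Since every block must belong to some parallel class in a resolution, the collection cannot be partitioned into parallel classes.
Resolvable? NO.

NO


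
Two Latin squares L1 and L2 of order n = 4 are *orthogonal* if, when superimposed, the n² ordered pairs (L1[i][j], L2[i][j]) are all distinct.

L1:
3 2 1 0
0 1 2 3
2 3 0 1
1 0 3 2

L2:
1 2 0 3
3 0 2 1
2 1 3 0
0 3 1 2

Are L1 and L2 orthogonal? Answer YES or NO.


Form the n² = 16 superimposed pairs (L1[i][j], L2[i][j]), row by row (rows and columns indexed from 0):
row 0: (3,1) (2,2) (1,0) (0,3)
row 1: (0,3) (1,0) (2,2) (3,1)
row 2: (2,2) (3,1) (0,3) (1,0)
row 3: (1,0) (0,3) (3,1) (2,2)
Orthogonality requires all 16 pairs distinct.
But the pair (0,3) repeats: cell (0,3) has L1 = 0, L2 = 3, and cell (1,0) has L1 = 0, L2 = 3.
A repeated pair means some other pair never occurs (only 4 distinct pairs out of 16), so the squares are not orthogonal.
Conclusion: NO.

NO


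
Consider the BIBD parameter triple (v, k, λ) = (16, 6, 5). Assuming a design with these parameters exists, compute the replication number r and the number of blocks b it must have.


Any 2-(v, k, λ) BIBD satisfies two necessary conditions:
  (i)  Each point sits in r blocks, and counting incidences through any fixed point gives r(k − 1) = λ(v − 1), so r = λ(v − 1)/(k − 1).
  (ii) Total incidences bk = vr, so b = vr/k.
Step 1: r = λ(v − 1)/(k − 1) = 5·(16 − 1)/(6 − 1) = 5·15/5 = 75/5 = 15.
Step 2: b = vr/k = 16·15/6 = 240/6 = 40.
Check integrality: r = 15 ∈ Z ✓, b = 40 ∈ Z ✓.
(These identities are necessary conditions: they determine r and b for any design with these parameters, but do not by themselves prove that one exists.)

r = 15, b = 40.


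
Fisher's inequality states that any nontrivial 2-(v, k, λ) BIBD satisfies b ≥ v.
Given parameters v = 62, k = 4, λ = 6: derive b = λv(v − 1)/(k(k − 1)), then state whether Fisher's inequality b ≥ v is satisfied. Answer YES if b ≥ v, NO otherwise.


b = λv(v − 1)/(k(k − 1)) = 6·62·61/(4·3) = 22692/12 = 1891.
Compare with v = 62: b ≥ v, so Fisher's inequality holds.

YES


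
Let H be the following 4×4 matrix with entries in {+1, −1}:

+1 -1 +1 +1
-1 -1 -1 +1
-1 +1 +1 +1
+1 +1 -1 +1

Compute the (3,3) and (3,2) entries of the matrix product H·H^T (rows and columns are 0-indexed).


Row 2 of H: [-1, 1, 1, 1].
Row 3 of H: [1, 1, -1, 1].
(H·H^T)[3][3] = Σ_j H[3][j]·H[3][j] = (1)² + (1)² + (-1)² + (1)² = 1 + 1 + 1 + 1 = 4.
(H·H^T)[3][2] = Σ_j H[3][j]·H[2][j] = (1)·(-1) + (1)·(1) + (-1)·(1) + (1)·(1) = -1 + 1 + -1 + 1 = 0.
So rows 3 and 2 are orthogonal; the diagonal entry equals n = 4.

(3,3) entry = 4; (3,2) entry = 0.


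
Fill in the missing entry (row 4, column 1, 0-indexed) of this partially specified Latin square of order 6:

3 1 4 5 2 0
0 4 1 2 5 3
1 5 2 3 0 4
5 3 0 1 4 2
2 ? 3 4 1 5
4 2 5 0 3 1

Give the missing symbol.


Row 4 contains symbols [1, 2, 3, 4, 5] — missing [0].
Column 1 contains symbols [1, 2, 3, 4, 5] — missing [0].
The missing symbol must appear in both missing sets; intersection = [0].
Therefore the hidden value is 0.

Missing value = 0.


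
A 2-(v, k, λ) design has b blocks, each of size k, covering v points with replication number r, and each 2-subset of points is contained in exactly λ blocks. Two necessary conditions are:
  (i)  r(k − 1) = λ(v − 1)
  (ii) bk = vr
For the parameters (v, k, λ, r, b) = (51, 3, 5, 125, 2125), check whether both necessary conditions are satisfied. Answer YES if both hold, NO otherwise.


Condition (i): r(k − 1) = 125·2 = 250; λ(v − 1) = 5·50 = 250. Match? YES.
Condition (ii): bk = 2125·3 = 6375; vr = 51·125 = 6375. Match? YES.
Both conditions hold? YES.

YES


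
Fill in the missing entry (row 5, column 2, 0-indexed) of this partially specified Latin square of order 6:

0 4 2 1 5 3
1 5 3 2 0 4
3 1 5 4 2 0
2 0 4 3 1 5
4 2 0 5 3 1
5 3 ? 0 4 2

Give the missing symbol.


Row 5 contains symbols [0, 2, 3, 4, 5] — missing [1].
Column 2 contains symbols [0, 2, 3, 4, 5] — missing [1].
The missing symbol must appear in both missing sets; intersection = [1].
Therefore the hidden value is 1.

Missing value = 1.


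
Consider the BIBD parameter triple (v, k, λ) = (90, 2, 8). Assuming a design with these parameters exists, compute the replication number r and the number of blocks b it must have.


Any 2-(v, k, λ) BIBD satisfies two necessary conditions:
  (i)  Each point sits in r blocks, and counting incidences through any fixed point gives r(k − 1) = λ(v − 1), so r = λ(v − 1)/(k − 1).
  (ii) Total incidences bk = vr, so b = vr/k.
Step 1: r = λ(v − 1)/(k − 1) = 8·(90 − 1)/(2 − 1) = 8·89/1 = 712/1 = 712.
Step 2: b = vr/k = 90·712/2 = 64080/2 = 32040.
Check integrality: r = 712 ∈ Z ✓, b = 32040 ∈ Z ✓.
(These identities are necessary conditions: they determine r and b for any design with these parameters, but do not by themselves prove that one exists.)

r = 712, b = 32040.


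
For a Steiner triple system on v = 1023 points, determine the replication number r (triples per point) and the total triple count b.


An STS(v) is a 2-(v, 3, 1) BIBD: block size k = 3, λ = 1.
Replication: r(k − 1) = λ(v − 1) ⇒ r·2 = 1023 − 1 = 1022 ⇒ r = 511.
Block count: bk = vr ⇒ b·3 = 1023·511 = 522753 ⇒ b = 174251.
(Check via b = v(v − 1)/6 = 1023·1022/6 = 1045506/6 = 174251.)

r = 511, b = 174251.


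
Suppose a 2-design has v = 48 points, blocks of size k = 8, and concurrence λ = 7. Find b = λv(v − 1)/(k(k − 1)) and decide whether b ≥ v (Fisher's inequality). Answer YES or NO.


b = λv(v − 1)/(k(k − 1)) = 7·48·47/(8·7) = 15792/56 = 282.
Compare with v = 48: b ≥ v, so Fisher's inequality holds.

YES


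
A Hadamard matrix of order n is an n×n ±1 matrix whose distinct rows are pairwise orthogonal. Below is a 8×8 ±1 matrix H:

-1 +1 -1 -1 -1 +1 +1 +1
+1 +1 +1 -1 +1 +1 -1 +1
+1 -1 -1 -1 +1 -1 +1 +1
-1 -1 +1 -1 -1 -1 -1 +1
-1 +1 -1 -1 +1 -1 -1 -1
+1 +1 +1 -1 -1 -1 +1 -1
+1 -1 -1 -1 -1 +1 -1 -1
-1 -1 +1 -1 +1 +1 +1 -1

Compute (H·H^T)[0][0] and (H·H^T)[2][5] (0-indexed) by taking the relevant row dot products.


Row 0 of H: [-1, 1, -1, -1, -1, 1, 1, 1].
Row 2 of H: [1, -1, -1, -1, 1, -1, 1, 1].
Row 5 of H: [1, 1, 1, -1, -1, -1, 1, -1].
(H·H^T)[0][0] = Σ_j H[0][j]·H[0][j] = (-1)² + (1)² + (-1)² + (-1)² + (-1)² + (1)² + (1)² + (1)² = 1 + 1 + 1 + 1 + 1 + 1 + 1 + 1 = 8.
(H·H^T)[2][5] = Σ_j H[2][j]·H[5][j] = (1)·(1) + (-1)·(1) + (-1)·(1) + (-1)·(-1) + (1)·(-1) + (-1)·(-1) + (1)·(1) + (1)·(-1) = 1 + -1 + -1 + 1 + -1 + 1 + 1 + -1 = 0.
So rows 2 and 5 are orthogonal; the diagonal entry equals n = 8.

(0,0) entry = 8; (2,5) entry = 0.


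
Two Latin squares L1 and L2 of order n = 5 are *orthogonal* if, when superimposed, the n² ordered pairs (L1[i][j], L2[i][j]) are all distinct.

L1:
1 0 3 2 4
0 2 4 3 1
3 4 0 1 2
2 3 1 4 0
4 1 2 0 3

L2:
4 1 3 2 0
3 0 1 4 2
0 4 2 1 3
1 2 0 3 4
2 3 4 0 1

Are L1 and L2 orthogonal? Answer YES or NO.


Form the n² = 25 superimposed pairs (L1[i][j], L2[i][j]), row by row (rows and columns indexed from 0):
row 0: (1,4) (0,1) (3,3) (2,2) (4,0)
row 1: (0,3) (2,0) (4,1) (3,4) (1,2)
row 2: (3,0) (4,4) (0,2) (1,1) (2,3)
row 3: (2,1) (3,2) (1,0) (4,3) (0,4)
row 4: (4,2) (1,3) (2,4) (0,0) (3,1)
Orthogonality requires all 25 pairs distinct.
Check by first coordinate: for each symbol s of L1, list the L2 entries in the n cells where L1 = s; they must all differ.
  L1 = 0: L2 entries (in reading order) 1, 3, 2, 4, 0 — all 5 distinct ✓
  L1 = 1: L2 entries (in reading order) 4, 2, 1, 0, 3 — all 5 distinct ✓
  L1 = 2: L2 entries (in reading order) 2, 0, 3, 1, 4 — all 5 distinct ✓
  L1 = 3: L2 entries (in reading order) 3, 4, 0, 2, 1 — all 5 distinct ✓
  L1 = 4: L2 entries (in reading order) 0, 1, 4, 3, 2 — all 5 distinct ✓
Every symbol of L1 meets every symbol of L2 exactly once, so all 25 pairs are distinct (25 of 25).
Conclusion: YES.

YES


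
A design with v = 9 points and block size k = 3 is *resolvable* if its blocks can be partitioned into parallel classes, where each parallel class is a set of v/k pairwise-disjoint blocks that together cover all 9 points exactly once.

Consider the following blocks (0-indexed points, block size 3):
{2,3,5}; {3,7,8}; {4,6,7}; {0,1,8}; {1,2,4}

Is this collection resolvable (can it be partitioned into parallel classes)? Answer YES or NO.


v = 9, block size k = 3, number of blocks = 5.
For resolvability, blocks must partition into parallel classes of size v/k = 3.
Total blocks must therefore be a multiple of 3: 5 = 3·1 + 2 ⇒ not divisible ✗.
Resolvable? NO.

NO


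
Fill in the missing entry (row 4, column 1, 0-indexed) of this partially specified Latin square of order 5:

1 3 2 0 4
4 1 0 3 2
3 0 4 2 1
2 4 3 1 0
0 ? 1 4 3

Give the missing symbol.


Row 4 contains symbols [0, 1, 3, 4] — missing [2].
Column 1 contains symbols [0, 1, 3, 4] — missing [2].
The missing symbol must appear in both missing sets; intersection = [2].
Therefore the hidden value is 2.

Missing value = 2.


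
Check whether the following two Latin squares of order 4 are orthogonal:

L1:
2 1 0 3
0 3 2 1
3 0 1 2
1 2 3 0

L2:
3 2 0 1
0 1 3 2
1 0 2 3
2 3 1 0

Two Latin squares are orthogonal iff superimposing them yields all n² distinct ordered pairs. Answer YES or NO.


Form the n² = 16 superimposed pairs (L1[i][j], L2[i][j]), row by row (rows and columns indexed from 0):
row 0: (2,3) (1,2) (0,0) (3,1)
row 1: (0,0) (3,1) (2,3) (1,2)
row 2: (3,1) (0,0) (1,2) (2,3)
row 3: (1,2) (2,3) (3,1) (0,0)
Orthogonality requires all 16 pairs distinct.
But the pair (0,0) repeats: cell (0,2) has L1 = 0, L2 = 0, and cell (1,0) has L1 = 0, L2 = 0.
A repeated pair means some other pair never occurs (only 4 distinct pairs out of 16), so the squares are not orthogonal.
Conclusion: NO.

NO


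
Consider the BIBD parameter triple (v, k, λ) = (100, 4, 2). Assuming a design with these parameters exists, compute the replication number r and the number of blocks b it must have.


Any 2-(v, k, λ) BIBD satisfies two necessary conditions:
  (i)  Each point sits in r blocks, and counting incidences through any fixed point gives r(k − 1) = λ(v − 1), so r = λ(v − 1)/(k − 1).
  (ii) Total incidences bk = vr, so b = vr/k.
Step 1: r = λ(v − 1)/(k − 1) = 2·(100 − 1)/(4 − 1) = 2·99/3 = 198/3 = 66.
Step 2: b = vr/k = 100·66/4 = 6600/4 = 1650.
Check integrality: r = 66 ∈ Z ✓, b = 1650 ∈ Z ✓.
(These identities are necessary conditions: they determine r and b for any design with these parameters, but do not by themselves prove that one exists.)

r = 66, b = 1650.


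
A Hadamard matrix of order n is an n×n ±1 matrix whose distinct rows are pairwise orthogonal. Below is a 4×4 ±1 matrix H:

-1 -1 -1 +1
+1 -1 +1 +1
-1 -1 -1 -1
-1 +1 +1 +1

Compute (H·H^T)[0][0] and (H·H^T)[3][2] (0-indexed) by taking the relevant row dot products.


Row 0 of H: [-1, -1, -1, 1].
Row 2 of H: [-1, -1, -1, -1].
Row 3 of H: [-1, 1, 1, 1].
(H·H^T)[0][0] = Σ_j H[0][j]·H[0][j] = (-1)² + (-1)² + (-1)² + (1)² = 1 + 1 + 1 + 1 = 4.
(H·H^T)[3][2] = Σ_j H[3][j]·H[2][j] = (-1)·(-1) + (1)·(-1) + (1)·(-1) + (1)·(-1) = 1 + -1 + -1 + -1 = -2.
Rows 3 and 2 are not orthogonal (dot product = -2 ≠ 0), so H is not a Hadamard matrix.

(0,0) entry = 4; (3,2) entry = -2.


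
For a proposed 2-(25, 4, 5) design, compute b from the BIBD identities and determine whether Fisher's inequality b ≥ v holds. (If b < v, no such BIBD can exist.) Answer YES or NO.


b = λv(v − 1)/(k(k − 1)) = 5·25·24/(4·3) = 3000/12 = 250.
Compare with v = 25: b ≥ v, so Fisher's inequality holds.

YES


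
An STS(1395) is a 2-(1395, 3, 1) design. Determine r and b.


An STS(v) is a 2-(v, 3, 1) BIBD: block size k = 3, λ = 1.
Replication: r(k − 1) = λ(v − 1) ⇒ r·2 = 1395 − 1 = 1394 ⇒ r = 697.
Block count: bk = vr ⇒ b·3 = 1395·697 = 972315 ⇒ b = 324105.

r = 697, b = 324105.


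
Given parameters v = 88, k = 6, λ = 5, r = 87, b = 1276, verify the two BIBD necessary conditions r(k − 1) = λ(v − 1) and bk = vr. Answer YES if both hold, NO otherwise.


Condition (i): r(k − 1) = 87·5 = 435; λ(v − 1) = 5·87 = 435. Match? YES.
Condition (ii): bk = 1276·6 = 7656; vr = 88·87 = 7656. Match? YES.
Both conditions hold? YES.

YES


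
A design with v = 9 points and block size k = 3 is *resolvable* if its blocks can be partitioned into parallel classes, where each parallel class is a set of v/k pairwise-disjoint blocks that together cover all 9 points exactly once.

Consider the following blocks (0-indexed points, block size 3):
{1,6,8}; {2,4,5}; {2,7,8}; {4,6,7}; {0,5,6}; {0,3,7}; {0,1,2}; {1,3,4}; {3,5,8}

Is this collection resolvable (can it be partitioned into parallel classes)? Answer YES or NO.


v = 9, block size k = 3, number of blocks = 9.
For resolvability, blocks must partition into parallel classes of size v/k = 3.
Total blocks must therefore be a multiple of 3: 9 = 3·3 + 0 ⇒ divisible ✓.
Greedy packing gives 3 candidate class(es). Each should be a full parallel class (size 3, covers all 9 points).
  Class 1 (3 blocks): {1,6,8}; {2,4,5}; {0,3,7}. Points covered: [0, 1, 2, 3, 4, 5, 6, 7, 8].
  Class 2 (3 blocks): {2,7,8}; {0,5,6}; {1,3,4}. Points covered: [0, 1, 2, 3, 4, 5, 6, 7, 8].
  Class 3 (3 blocks): {4,6,7}; {0,1,2}; {3,5,8}. Points covered: [0, 1, 2, 3, 4, 5, 6, 7, 8].
All classes full (size 3)? YES. All classes cover every point? YES.
Resolvable? YES.

YES


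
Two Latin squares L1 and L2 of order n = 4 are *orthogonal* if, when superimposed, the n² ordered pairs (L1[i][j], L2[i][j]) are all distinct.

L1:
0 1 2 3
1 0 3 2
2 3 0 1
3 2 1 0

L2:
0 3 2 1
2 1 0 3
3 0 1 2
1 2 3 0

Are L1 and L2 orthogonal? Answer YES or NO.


Form the n² = 16 superimposed pairs (L1[i][j], L2[i][j]), row by row (rows and columns indexed from 0):
row 0: (0,0) (1,3) (2,2) (3,1)
row 1: (1,2) (0,1) (3,0) (2,3)
row 2: (2,3) (3,0) (0,1) (1,2)
row 3: (3,1) (2,2) (1,3) (0,0)
Orthogonality requires all 16 pairs distinct.
But the pair (2,3) repeats: cell (1,3) has L1 = 2, L2 = 3, and cell (2,0) has L1 = 2, L2 = 3.
A repeated pair means some other pair never occurs (only 8 distinct pairs out of 16), so the squares are not orthogonal.
Conclusion: NO.

NO


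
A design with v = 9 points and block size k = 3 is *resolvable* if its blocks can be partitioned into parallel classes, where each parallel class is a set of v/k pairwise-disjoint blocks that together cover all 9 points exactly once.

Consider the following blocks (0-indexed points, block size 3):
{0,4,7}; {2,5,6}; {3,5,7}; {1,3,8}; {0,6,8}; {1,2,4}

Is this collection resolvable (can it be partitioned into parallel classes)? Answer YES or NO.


v = 9, block size k = 3, number of blocks = 6.
For resolvability, blocks must partition into parallel classes of size v/k = 3.
Total blocks must therefore be a multiple of 3: 6 = 3·2 + 0 ⇒ divisible ✓.
Greedy packing gives 2 candidate class(es). Each should be a full parallel class (size 3, covers all 9 points).
  Class 1 (3 blocks): {0,4,7}; {2,5,6}; {1,3,8}. Points covered: [0, 1, 2, 3, 4, 5, 6, 7, 8].
  Class 2 (3 blocks): {3,5,7}; {0,6,8}; {1,2,4}. Points covered: [0, 1, 2, 3, 4, 5, 6, 7, 8].
All classes full (size 3)? YES. All classes cover every point? YES.
Resolvable? YES.

YES


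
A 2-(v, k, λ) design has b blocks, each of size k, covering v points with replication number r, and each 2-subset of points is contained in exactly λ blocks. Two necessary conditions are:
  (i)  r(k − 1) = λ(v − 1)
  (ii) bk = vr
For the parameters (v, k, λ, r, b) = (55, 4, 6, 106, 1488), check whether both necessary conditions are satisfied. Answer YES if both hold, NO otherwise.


Condition (i): r(k − 1) = 106·3 = 318; λ(v − 1) = 6·54 = 324. Match? NO.
Condition (ii): bk = 1488·4 = 5952; vr = 55·106 = 5830. Match? NO.
Both conditions hold? NO.

NO


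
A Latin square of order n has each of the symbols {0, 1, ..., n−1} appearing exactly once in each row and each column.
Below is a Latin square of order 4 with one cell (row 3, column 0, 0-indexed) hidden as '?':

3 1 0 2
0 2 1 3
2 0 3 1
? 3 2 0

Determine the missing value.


Row 3 contains symbols [0, 2, 3] — missing [1].
Column 0 contains symbols [0, 2, 3] — missing [1].
The missing symbol must appear in both missing sets; intersection = [1].
Therefore the hidden value is 1.

Missing value = 1.


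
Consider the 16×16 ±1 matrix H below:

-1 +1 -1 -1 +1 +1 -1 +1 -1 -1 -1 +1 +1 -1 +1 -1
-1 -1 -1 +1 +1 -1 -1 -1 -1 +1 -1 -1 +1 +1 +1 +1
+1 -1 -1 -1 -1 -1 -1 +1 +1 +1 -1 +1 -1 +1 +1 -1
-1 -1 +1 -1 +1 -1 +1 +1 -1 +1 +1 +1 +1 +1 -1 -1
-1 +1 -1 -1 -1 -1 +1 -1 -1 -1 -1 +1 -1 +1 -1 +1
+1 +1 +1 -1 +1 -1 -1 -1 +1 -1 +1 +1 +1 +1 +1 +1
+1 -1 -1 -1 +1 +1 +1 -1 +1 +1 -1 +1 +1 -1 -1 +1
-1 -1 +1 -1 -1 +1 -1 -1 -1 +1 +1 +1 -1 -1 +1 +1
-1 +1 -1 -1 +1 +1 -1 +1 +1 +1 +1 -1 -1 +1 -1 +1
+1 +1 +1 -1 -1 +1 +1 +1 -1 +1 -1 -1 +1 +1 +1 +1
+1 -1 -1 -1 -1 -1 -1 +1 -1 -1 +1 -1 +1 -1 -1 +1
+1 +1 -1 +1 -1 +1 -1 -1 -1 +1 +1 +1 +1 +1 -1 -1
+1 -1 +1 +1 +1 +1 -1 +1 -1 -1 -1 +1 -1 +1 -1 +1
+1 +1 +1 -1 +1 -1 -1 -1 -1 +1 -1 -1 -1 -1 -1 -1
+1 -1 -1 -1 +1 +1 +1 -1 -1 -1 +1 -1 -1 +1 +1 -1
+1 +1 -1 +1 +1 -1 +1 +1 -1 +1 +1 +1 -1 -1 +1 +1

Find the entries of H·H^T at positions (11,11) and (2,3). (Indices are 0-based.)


Row 2 of H: [1, -1, -1, -1, -1, -1, -1, 1, 1, 1, -1, 1, -1, 1, 1, -1].
Row 3 of H: [-1, -1, 1, -1, 1, -1, 1, 1, -1, 1, 1, 1, 1, 1, -1, -1].
Row 11 of H: [1, 1, -1, 1, -1, 1, -1, -1, -1, 1, 1, 1, 1, 1, -1, -1].
(H·H^T)[11][11] = Σ_j H[11][j]·H[11][j] = (1)² + (1)² + (-1)² + (1)² + (-1)² + (1)² + (-1)² + (-1)² + (-1)² + (1)² + (1)² + (1)² + (1)² + (1)² + (-1)² + (-1)² = 1 + 1 + 1 + 1 + 1 + 1 + 1 + 1 + 1 + 1 + 1 + 1 + 1 + 1 + 1 + 1 = 16.
(H·H^T)[2][3] = Σ_j H[2][j]·H[3][j] = (1)·(-1) + (-1)·(-1) + (-1)·(1) + (-1)·(-1) + (-1)·(1) + (-1)·(-1) + (-1)·(1) + (1)·(1) + (1)·(-1) + (1)·(1) + (-1)·(1) + (1)·(1) + (-1)·(1) + (1)·(1) + (1)·(-1) + (-1)·(-1) = -1 + 1 + -1 + 1 + -1 + 1 + -1 + 1 + -1 + 1 + -1 + 1 + -1 + 1 + -1 + 1 = 0.
So rows 2 and 3 are orthogonal; the diagonal entry equals n = 16.

(11,11) entry = 16; (2,3) entry = 0.


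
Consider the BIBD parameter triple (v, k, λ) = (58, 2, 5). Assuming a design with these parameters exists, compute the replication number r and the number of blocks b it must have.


Any 2-(v, k, λ) BIBD satisfies two necessary conditions:
  (i)  Each point sits in r blocks, and counting incidences through any fixed point gives r(k − 1) = λ(v − 1), so r = λ(v − 1)/(k − 1).
  (ii) Total incidences bk = vr, so b = vr/k.
Step 1: r = λ(v − 1)/(k − 1) = 5·(58 − 1)/(2 − 1) = 5·57/1 = 285/1 = 285.
Step 2: b = vr/k = 58·285/2 = 16530/2 = 8265.
Check integrality: r = 285 ∈ Z ✓, b = 8265 ∈ Z ✓.
(These identities are necessary conditions: they determine r and b for any design with these parameters, but do not by themselves prove that one exists.)

r = 285, b = 8265.


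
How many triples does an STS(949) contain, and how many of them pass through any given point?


An STS(v) is a 2-(v, 3, 1) BIBD: block size k = 3, λ = 1.
Replication: r(k − 1) = λ(v − 1) ⇒ r·2 = 949 − 1 = 948 ⇒ r = 474.
Block count: bk = vr ⇒ b·3 = 949·474 = 449826 ⇒ b = 149942.
(Check via b = v(v − 1)/6 = 949·948/6 = 899652/6 = 149942.)

r = 474, b = 149942.


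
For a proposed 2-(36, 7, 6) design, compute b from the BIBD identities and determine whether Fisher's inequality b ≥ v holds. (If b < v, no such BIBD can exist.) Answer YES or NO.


r = λ(v − 1)/(k − 1) = 6·35/6 = 35.
b = vr/k = 36·35/7 = 180.
Fisher's inequality: b ≥ v ⇔ 180 ≥ 36? YES.

YES


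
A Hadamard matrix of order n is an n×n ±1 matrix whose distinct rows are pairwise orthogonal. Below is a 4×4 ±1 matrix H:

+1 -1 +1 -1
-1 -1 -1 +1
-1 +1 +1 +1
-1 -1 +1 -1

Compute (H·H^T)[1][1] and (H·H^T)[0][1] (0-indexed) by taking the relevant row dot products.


Row 0 of H: [1, -1, 1, -1].
Row 1 of H: [-1, -1, -1, 1].
(H·H^T)[1][1] = Σ_j H[1][j]·H[1][j] = (-1)² + (-1)² + (-1)² + (1)² = 1 + 1 + 1 + 1 = 4.
(H·H^T)[0][1] = Σ_j H[0][j]·H[1][j] = (1)·(-1) + (-1)·(-1) + (1)·(-1) + (-1)·(1) = -1 + 1 + -1 + -1 = -2.
Rows 0 and 1 are not orthogonal (dot product = -2 ≠ 0), so H is not a Hadamard matrix.

(1,1) entry = 4; (0,1) entry = -2.


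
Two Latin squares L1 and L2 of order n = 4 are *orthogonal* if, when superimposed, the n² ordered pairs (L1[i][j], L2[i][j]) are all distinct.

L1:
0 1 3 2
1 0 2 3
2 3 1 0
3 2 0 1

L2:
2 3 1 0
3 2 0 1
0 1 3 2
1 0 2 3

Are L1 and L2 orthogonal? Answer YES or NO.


Form the n² = 16 superimposed pairs (L1[i][j], L2[i][j]), row by row (rows and columns indexed from 0):
row 0: (0,2) (1,3) (3,1) (2,0)
row 1: (1,3) (0,2) (2,0) (3,1)
row 2: (2,0) (3,1) (1,3) (0,2)
row 3: (3,1) (2,0) (0,2) (1,3)
Orthogonality requires all 16 pairs distinct.
But the pair (1,3) repeats: cell (0,1) has L1 = 1, L2 = 3, and cell (1,0) has L1 = 1, L2 = 3.
A repeated pair means some other pair never occurs (only 4 distinct pairs out of 16), so the squares are not orthogonal.
Conclusion: NO.

NO


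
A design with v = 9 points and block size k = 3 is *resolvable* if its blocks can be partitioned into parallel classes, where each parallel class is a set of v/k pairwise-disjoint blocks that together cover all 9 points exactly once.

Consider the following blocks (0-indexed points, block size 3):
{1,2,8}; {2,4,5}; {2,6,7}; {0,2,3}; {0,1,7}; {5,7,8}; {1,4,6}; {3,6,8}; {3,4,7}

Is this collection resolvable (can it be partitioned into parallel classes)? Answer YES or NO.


v = 9, block size k = 3, number of blocks = 9.
For resolvability, blocks must partition into parallel classes of size v/k = 3.
Total blocks must therefore be a multiple of 3: 9 = 3·3 + 0 ⇒ divisible ✓.
Consider block {1,2,8}. The only other block(s) in the collection disjoint from it are {3,4,7} — just 1 block(s). Any parallel class containing {1,2,8} would need 2 other blocks each disjoint from it, so no parallel class of size 3 can contain {1,2,8}.
Since every block must belong to some parallel class in a resolution, the collection cannot be partitioned into parallel classes.
Resolvable? NO.

NO
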